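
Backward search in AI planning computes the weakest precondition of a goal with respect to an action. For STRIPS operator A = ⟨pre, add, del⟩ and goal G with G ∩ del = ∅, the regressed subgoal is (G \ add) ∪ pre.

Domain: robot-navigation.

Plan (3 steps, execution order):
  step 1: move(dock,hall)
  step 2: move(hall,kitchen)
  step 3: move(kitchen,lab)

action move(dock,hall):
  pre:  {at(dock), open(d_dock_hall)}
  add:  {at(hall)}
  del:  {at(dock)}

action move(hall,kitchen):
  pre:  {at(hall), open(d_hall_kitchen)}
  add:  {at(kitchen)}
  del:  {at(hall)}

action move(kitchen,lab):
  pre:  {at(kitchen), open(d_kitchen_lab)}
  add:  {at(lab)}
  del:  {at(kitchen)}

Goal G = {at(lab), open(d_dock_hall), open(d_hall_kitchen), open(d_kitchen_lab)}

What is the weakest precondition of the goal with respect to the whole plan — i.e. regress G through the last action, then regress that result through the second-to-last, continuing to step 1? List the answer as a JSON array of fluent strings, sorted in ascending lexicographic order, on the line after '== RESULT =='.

Work backward from the goal:
  through step 3 (move(kitchen,lab)): drop {at(lab)}, keep {open(d_dock_hall), open(d_hall_kitchen), open(d_kitchen_lab)}, require {at(kitchen), open(d_kitchen_lab)}
    → {at(kitchen), open(d_dock_hall), open(d_hall_kitchen), open(d_kitchen_lab)}
  through step 2 (move(hall,kitchen)): drop {at(kitchen)}, keep {open(d_dock_hall), open(d_hall_kitchen), open(d_kitchen_lab)}, require {at(hall), open(d_hall_kitchen)}
    → {at(hall), open(d_dock_hall), open(d_hall_kitchen), open(d_kitchen_lab)}
  through step 1 (move(dock,hall)): drop {at(hall)}, keep {open(d_dock_hall), open(d_hall_kitchen), open(d_kitchen_lab)}, require {at(dock), open(d_dock_hall)}
    → {at(dock), open(d_dock_hall), open(d_hall_kitchen), open(d_kitchen_lab)}

== RESULT ==
["at(dock)", "open(d_dock_hall)", "open(d_hall_kitchen)", "open(d_kitchen_lab)"]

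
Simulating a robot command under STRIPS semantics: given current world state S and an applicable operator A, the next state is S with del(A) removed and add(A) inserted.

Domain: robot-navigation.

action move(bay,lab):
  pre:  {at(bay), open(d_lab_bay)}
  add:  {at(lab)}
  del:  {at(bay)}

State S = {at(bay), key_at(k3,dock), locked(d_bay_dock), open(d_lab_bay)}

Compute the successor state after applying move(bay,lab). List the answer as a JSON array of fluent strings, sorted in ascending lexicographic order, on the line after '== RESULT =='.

Compute (S \ del) ∪ add:
  pre ⊆ S: {at(bay), open(d_lab_bay)} ⊆ S  — applicable
  S \ del = {key_at(k3,dock), locked(d_bay_dock), open(d_lab_bay)}
  ∪ add   = {at(lab), key_at(k3,dock), locked(d_bay_dock), open(d_lab_bay)}

== RESULT ==
["at(lab)", "key_at(k3,dock)", "locked(d_bay_dock)", "open(d_lab_bay)"]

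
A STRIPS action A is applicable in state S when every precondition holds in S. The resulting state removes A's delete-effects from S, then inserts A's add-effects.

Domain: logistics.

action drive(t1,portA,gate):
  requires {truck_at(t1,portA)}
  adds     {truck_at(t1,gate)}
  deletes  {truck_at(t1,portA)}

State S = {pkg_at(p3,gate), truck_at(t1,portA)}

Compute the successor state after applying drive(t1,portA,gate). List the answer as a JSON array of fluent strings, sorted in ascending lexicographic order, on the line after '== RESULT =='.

Progress:
  pre ⊆ S: {truck_at(t1,portA)} ⊆ S  — applicable
  S \ del = {pkg_at(p3,gate)}
  ∪ add   = {pkg_at(p3,gate), truck_at(t1,gate)}

== RESULT ==
["pkg_at(p3,gate)", "truck_at(t1,gate)"]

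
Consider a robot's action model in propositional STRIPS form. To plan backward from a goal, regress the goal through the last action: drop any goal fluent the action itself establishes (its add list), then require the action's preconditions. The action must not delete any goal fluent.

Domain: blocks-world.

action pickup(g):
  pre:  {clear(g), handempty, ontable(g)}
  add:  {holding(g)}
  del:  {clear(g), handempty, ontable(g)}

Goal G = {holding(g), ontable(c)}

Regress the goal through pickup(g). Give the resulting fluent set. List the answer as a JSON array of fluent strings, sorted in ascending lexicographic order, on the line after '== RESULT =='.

Regress:
  G ∩ del = {}  (empty — regression defined)
  G \ add = {holding(g), ontable(c)} \ {holding(g)} = {ontable(c)}
  ∪ pre   = {ontable(c)} ∪ {clear(g), handempty, ontable(g)}
          = {clear(g), handempty, ontable(c), ontable(g)}

== RESULT ==
["clear(g)", "handempty", "ontable(c)", "ontable(g)"]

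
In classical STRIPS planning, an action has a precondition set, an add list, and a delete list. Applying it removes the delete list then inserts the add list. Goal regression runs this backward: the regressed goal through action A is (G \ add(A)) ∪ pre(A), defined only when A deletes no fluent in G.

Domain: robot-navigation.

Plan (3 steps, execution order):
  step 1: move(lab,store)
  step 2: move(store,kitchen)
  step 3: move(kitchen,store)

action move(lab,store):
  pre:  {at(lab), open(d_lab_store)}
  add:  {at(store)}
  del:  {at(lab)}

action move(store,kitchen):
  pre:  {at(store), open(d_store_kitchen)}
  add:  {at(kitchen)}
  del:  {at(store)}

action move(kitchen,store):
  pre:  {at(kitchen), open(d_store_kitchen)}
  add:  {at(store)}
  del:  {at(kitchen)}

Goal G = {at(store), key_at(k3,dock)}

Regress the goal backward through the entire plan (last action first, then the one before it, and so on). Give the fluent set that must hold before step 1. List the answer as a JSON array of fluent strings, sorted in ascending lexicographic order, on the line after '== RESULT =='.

Regress step by step:
  through step 3 (move(kitchen,store)): drop {at(store)}, keep {key_at(k3,dock)}, require {at(kitchen), open(d_store_kitchen)}
    → {at(kitchen), key_at(k3,dock), open(d_store_kitchen)}
  through step 2 (move(store,kitchen)): drop {at(kitchen)}, keep {key_at(k3,dock), open(d_store_kitchen)}, require {at(store), open(d_store_kitchen)}
    → {at(store), key_at(k3,dock), open(d_store_kitchen)}
  through step 1 (move(lab,store)): drop {at(store)}, keep {key_at(k3,dock), open(d_store_kitchen)}, require {at(lab), open(d_lab_store)}
    → {at(lab), key_at(k3,dock), open(d_lab_store), open(d_store_kitchen)}

== RESULT ==
["at(lab)", "key_at(k3,dock)", "open(d_lab_store)", "open(d_store_kitchen)"]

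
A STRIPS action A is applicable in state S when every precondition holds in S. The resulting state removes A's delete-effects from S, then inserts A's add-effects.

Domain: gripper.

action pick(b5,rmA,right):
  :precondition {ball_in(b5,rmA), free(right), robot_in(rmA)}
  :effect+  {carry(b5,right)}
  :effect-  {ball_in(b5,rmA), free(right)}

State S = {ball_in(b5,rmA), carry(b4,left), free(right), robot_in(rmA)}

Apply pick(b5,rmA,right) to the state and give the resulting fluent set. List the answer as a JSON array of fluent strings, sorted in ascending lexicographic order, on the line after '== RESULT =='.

Progress:
  pre ⊆ S: {ball_in(b5,rmA), free(right), robot_in(rmA)} ⊆ S  — applicable
  S \ del = {carry(b4,left), robot_in(rmA)}
  ∪ add   = {carry(b4,left), carry(b5,right), robot_in(rmA)}

== RESULT ==
["carry(b4,left)", "carry(b5,right)", "robot_in(rmA)"]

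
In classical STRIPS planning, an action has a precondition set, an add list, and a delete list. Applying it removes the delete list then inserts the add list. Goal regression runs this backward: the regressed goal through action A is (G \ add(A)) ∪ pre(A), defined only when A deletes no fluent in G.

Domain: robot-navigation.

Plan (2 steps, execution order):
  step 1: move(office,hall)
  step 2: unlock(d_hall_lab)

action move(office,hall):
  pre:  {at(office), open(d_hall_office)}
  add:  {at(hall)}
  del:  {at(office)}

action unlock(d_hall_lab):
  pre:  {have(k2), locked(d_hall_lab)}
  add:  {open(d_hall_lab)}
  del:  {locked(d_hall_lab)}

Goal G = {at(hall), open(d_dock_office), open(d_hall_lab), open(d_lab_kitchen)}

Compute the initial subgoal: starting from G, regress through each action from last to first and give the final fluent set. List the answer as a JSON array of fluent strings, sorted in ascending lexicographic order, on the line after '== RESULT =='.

Work backward from the goal:
  through step 2 (unlock(d_hall_lab)): drop {open(d_hall_lab)}, keep {at(hall), open(d_dock_office), open(d_lab_kitchen)}, require {have(k2), locked(d_hall_lab)}
    → {at(hall), have(k2), locked(d_hall_lab), open(d_dock_office), open(d_lab_kitchen)}
  through step 1 (move(office,hall)): drop {at(hall)}, keep {have(k2), locked(d_hall_lab), open(d_dock_office), open(d_lab_kitchen)}, require {at(office), open(d_hall_office)}
    → {at(office), have(k2), locked(d_hall_lab), open(d_dock_office), open(d_hall_office), open(d_lab_kitchen)}

== RESULT ==
["at(office)", "have(k2)", "locked(d_hall_lab)", "open(d_dock_office)", "open(d_hall_office)", "open(d_lab_kitchen)"]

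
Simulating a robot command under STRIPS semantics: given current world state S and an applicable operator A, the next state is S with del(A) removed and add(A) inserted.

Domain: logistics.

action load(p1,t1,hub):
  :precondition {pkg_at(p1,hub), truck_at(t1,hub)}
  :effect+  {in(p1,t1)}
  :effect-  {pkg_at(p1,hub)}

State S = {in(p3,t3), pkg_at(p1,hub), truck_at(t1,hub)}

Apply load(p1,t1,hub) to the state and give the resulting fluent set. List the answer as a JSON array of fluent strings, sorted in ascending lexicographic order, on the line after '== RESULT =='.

Progress:
  pre ⊆ S: {pkg_at(p1,hub), truck_at(t1,hub)} ⊆ S  — applicable
  S \ del = {in(p3,t3), truck_at(t1,hub)}
  ∪ add   = {in(p1,t1), in(p3,t3), truck_at(t1,hub)}

== RESULT ==
["in(p1,t1)", "in(p3,t3)", "truck_at(t1,hub)"]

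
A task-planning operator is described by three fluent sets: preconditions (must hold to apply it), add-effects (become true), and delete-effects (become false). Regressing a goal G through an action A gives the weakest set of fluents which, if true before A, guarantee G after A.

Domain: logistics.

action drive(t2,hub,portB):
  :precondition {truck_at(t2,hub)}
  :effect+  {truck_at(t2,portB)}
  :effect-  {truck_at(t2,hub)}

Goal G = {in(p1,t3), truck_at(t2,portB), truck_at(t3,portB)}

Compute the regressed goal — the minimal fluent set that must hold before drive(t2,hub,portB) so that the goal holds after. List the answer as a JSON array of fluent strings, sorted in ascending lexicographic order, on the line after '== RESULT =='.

Compute (G \ add) ∪ pre:
  G ∩ del = {}  (empty — regression defined)
  G \ add = {in(p1,t3), truck_at(t2,portB), truck_at(t3,portB)} \ {truck_at(t2,portB)} = {in(p1,t3), truck_at(t3,portB)}
  ∪ pre   = {in(p1,t3), truck_at(t3,portB)} ∪ {truck_at(t2,hub)}
          = {in(p1,t3), truck_at(t2,hub), truck_at(t3,portB)}

== RESULT ==
["in(p1,t3)", "truck_at(t2,hub)", "truck_at(t3,portB)"]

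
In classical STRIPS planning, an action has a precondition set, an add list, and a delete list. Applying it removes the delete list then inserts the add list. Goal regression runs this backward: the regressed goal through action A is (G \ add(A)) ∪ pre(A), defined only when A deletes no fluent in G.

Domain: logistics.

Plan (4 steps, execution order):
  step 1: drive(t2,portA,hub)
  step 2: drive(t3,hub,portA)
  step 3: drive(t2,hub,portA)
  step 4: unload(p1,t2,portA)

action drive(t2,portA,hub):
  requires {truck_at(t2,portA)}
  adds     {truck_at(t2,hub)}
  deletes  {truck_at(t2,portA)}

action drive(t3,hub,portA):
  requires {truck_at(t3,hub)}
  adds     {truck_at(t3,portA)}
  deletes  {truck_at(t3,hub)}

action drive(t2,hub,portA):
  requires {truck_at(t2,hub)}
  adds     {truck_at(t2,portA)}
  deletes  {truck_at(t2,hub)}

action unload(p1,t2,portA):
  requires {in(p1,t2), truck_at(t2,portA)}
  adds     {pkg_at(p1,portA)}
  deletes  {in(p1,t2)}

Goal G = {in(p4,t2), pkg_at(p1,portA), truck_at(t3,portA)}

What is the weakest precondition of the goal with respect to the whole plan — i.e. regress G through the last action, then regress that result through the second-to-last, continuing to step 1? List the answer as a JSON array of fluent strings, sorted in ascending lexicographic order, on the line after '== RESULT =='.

Work backward from the goal:
  through step 4 (unload(p1,t2,portA)): drop {pkg_at(p1,portA)}, keep {in(p4,t2), truck_at(t3,portA)}, require {in(p1,t2), truck_at(t2,portA)}
    → {in(p1,t2), in(p4,t2), truck_at(t2,portA), truck_at(t3,portA)}
  through step 3 (drive(t2,hub,portA)): drop {truck_at(t2,portA)}, keep {in(p1,t2), in(p4,t2), truck_at(t3,portA)}, require {truck_at(t2,hub)}
    → {in(p1,t2), in(p4,t2), truck_at(t2,hub), truck_at(t3,portA)}
  through step 2 (drive(t3,hub,portA)): drop {truck_at(t3,portA)}, keep {in(p1,t2), in(p4,t2), truck_at(t2,hub)}, require {truck_at(t3,hub)}
    → {in(p1,t2), in(p4,t2), truck_at(t2,hub), truck_at(t3,hub)}
  through step 1 (drive(t2,portA,hub)): drop {truck_at(t2,hub)}, keep {in(p1,t2), in(p4,t2), truck_at(t3,hub)}, require {truck_at(t2,portA)}
    → {in(p1,t2), in(p4,t2), truck_at(t2,portA), truck_at(t3,hub)}

== RESULT ==
["in(p1,t2)", "in(p4,t2)", "truck_at(t2,portA)", "truck_at(t3,hub)"]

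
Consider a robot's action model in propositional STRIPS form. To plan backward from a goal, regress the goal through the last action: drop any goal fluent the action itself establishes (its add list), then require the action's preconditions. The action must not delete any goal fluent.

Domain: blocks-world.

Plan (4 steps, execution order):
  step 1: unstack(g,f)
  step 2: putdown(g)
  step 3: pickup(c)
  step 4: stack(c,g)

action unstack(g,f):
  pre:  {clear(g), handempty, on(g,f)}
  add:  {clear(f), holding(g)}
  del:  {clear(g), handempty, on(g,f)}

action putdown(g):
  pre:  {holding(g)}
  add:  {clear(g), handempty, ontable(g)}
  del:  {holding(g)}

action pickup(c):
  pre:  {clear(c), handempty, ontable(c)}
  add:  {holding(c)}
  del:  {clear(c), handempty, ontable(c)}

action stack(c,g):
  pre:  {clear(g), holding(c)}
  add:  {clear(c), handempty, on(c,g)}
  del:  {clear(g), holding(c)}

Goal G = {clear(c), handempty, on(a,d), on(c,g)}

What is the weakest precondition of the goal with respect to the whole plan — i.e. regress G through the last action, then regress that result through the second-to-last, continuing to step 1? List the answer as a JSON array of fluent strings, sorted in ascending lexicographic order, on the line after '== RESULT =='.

Regress step by step:
  through step 4 (stack(c,g)): drop {clear(c), handempty, on(c,g)}, keep {on(a,d)}, require {clear(g), holding(c)}
    → {clear(g), holding(c), on(a,d)}
  through step 3 (pickup(c)): drop {holding(c)}, keep {clear(g), on(a,d)}, require {clear(c), handempty, ontable(c)}
    → {clear(c), clear(g), handempty, on(a,d), ontable(c)}
  through step 2 (putdown(g)): drop {clear(g), handempty}, keep {clear(c), on(a,d), ontable(c)}, require {holding(g)}
    → {clear(c), holding(g), on(a,d), ontable(c)}
  through step 1 (unstack(g,f)): drop {holding(g)}, keep {clear(c), on(a,d), ontable(c)}, require {clear(g), handempty, on(g,f)}
    → {clear(c), clear(g), handempty, on(a,d), on(g,f), ontable(c)}

== RESULT ==
["clear(c)", "clear(g)", "handempty", "on(a,d)", "on(g,f)", "ontable(c)"]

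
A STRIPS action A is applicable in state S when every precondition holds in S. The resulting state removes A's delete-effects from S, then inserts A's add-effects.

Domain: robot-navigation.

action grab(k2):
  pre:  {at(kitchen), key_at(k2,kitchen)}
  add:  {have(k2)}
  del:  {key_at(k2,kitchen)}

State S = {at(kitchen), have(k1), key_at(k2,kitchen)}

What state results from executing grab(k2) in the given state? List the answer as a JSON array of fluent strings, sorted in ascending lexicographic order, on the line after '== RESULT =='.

Compute (S \ del) ∪ add:
  pre ⊆ S: {at(kitchen), key_at(k2,kitchen)} ⊆ S  — applicable
  S \ del = {at(kitchen), have(k1)}
  ∪ add   = {at(kitchen), have(k1), have(k2)}

== RESULT ==
["at(kitchen)", "have(k1)", "have(k2)"]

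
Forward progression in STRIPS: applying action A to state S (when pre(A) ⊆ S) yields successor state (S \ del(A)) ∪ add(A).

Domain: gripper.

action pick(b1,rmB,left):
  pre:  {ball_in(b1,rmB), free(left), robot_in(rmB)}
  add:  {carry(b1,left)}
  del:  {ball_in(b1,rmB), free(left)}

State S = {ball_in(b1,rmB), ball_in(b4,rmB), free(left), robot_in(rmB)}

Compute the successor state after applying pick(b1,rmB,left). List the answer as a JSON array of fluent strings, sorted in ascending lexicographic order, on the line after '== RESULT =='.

Compute (S \ del) ∪ add:
  pre ⊆ S: {ball_in(b1,rmB), free(left), robot_in(rmB)} ⊆ S  — applicable
  S \ del = {ball_in(b4,rmB), robot_in(rmB)}
  ∪ add   = {ball_in(b4,rmB), carry(b1,left), robot_in(rmB)}

== RESULT ==
["ball_in(b4,rmB)", "carry(b1,left)", "robot_in(rmB)"]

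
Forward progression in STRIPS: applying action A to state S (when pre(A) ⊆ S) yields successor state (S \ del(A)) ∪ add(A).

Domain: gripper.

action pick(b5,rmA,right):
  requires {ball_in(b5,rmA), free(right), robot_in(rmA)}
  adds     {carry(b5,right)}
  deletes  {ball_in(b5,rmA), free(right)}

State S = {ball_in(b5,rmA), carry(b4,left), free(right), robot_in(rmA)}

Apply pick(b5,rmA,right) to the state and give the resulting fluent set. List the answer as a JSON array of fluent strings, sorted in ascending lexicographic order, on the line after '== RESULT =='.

Compute (S \ del) ∪ add:
  pre ⊆ S: {ball_in(b5,rmA), free(right), robot_in(rmA)} ⊆ S  — applicable
  S \ del = {carry(b4,left), robot_in(rmA)}
  ∪ add   = {carry(b4,left), carry(b5,right), robot_in(rmA)}

== RESULT ==
["carry(b4,left)", "carry(b5,right)", "robot_in(rmA)"]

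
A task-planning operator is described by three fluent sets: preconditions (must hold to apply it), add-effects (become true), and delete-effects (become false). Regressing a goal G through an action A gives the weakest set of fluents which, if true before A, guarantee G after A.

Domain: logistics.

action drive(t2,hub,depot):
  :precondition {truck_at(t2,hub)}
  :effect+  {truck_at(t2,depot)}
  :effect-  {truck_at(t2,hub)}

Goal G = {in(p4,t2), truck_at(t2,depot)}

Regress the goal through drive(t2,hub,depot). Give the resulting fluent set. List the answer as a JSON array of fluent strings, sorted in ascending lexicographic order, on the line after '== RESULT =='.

Compute (G \ add) ∪ pre:
  G ∩ del = {}  (empty — regression defined)
  G \ add = {in(p4,t2), truck_at(t2,depot)} \ {truck_at(t2,depot)} = {in(p4,t2)}
  ∪ pre   = {in(p4,t2)} ∪ {truck_at(t2,hub)}
          = {in(p4,t2), truck_at(t2,hub)}

== RESULT ==
["in(p4,t2)", "truck_at(t2,hub)"]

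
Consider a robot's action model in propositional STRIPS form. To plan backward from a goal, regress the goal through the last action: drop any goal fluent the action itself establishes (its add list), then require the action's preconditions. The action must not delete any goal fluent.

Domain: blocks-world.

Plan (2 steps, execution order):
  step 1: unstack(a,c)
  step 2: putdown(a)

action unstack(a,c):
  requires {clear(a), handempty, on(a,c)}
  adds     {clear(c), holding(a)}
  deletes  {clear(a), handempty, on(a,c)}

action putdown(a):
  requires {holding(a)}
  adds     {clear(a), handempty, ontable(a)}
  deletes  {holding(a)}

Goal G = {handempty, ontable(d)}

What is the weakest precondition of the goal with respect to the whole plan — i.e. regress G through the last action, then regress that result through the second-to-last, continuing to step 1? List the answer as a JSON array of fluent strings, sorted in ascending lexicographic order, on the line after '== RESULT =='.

Work backward from the goal:
  through step 2 (putdown(a)): drop {handempty}, keep {ontable(d)}, require {holding(a)}
    → {holding(a), ontable(d)}
  through step 1 (unstack(a,c)): drop {holding(a)}, keep {ontable(d)}, require {clear(a), handempty, on(a,c)}
    → {clear(a), handempty, on(a,c), ontable(d)}

== RESULT ==
["clear(a)", "handempty", "on(a,c)", "ontable(d)"]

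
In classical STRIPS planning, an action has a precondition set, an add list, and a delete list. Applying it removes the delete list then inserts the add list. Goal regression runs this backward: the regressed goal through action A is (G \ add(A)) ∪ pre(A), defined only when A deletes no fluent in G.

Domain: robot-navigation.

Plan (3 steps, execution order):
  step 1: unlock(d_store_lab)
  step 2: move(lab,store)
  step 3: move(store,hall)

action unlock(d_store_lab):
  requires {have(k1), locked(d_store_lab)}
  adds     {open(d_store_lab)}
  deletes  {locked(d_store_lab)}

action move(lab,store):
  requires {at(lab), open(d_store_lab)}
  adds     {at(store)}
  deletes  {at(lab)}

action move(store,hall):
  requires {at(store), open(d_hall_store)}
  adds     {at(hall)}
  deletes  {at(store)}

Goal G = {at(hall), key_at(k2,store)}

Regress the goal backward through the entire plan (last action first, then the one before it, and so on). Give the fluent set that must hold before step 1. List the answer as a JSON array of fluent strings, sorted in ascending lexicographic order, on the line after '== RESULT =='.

Regress step by step:
  through step 3 (move(store,hall)): drop {at(hall)}, keep {key_at(k2,store)}, require {at(store), open(d_hall_store)}
    → {at(store), key_at(k2,store), open(d_hall_store)}
  through step 2 (move(lab,store)): drop {at(store)}, keep {key_at(k2,store), open(d_hall_store)}, require {at(lab), open(d_store_lab)}
    → {at(lab), key_at(k2,store), open(d_hall_store), open(d_store_lab)}
  through step 1 (unlock(d_store_lab)): drop {open(d_store_lab)}, keep {at(lab), key_at(k2,store), open(d_hall_store)}, require {have(k1), locked(d_store_lab)}
    → {at(lab), have(k1), key_at(k2,store), locked(d_store_lab), open(d_hall_store)}

== RESULT ==
["at(lab)", "have(k1)", "key_at(k2,store)", "locked(d_store_lab)", "open(d_hall_store)"]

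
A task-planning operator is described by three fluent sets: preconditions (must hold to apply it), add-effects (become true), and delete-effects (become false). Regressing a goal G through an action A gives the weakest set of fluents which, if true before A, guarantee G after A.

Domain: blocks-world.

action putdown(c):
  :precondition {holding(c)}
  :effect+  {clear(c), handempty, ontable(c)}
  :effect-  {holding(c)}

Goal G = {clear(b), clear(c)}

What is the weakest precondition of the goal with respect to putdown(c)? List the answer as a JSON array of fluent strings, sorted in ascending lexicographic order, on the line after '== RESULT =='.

Compute (G \ add) ∪ pre:
  G ∩ del = {}  (empty — regression defined)
  G \ add = {clear(b), clear(c)} \ {clear(c), handempty, ontable(c)} = {clear(b)}
  ∪ pre   = {clear(b)} ∪ {holding(c)}
          = {clear(b), holding(c)}

== RESULT ==
["clear(b)", "holding(c)"]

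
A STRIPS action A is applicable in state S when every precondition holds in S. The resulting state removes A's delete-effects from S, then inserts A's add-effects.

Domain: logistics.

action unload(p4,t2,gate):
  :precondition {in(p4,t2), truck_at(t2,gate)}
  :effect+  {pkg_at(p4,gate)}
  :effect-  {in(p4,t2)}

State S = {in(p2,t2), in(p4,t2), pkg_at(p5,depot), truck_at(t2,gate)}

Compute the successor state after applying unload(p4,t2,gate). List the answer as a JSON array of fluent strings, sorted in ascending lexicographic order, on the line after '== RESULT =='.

Compute (S \ del) ∪ add:
  pre ⊆ S: {in(p4,t2), truck_at(t2,gate)} ⊆ S  — applicable
  S \ del = {in(p2,t2), pkg_at(p5,depot), truck_at(t2,gate)}
  ∪ add   = {in(p2,t2), pkg_at(p4,gate), pkg_at(p5,depot), truck_at(t2,gate)}

== RESULT ==
["in(p2,t2)", "pkg_at(p4,gate)", "pkg_at(p5,depot)", "truck_at(t2,gate)"]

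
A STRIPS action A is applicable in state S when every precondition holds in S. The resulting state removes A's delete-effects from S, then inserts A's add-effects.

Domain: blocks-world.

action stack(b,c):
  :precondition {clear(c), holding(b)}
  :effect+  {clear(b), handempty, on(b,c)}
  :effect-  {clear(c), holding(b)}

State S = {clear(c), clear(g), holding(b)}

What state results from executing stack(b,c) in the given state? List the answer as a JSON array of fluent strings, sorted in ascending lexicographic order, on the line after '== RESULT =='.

Compute (S \ del) ∪ add:
  pre ⊆ S: {clear(c), holding(b)} ⊆ S  — applicable
  S \ del = {clear(g)}
  ∪ add   = {clear(b), clear(g), handempty, on(b,c)}

== RESULT ==
["clear(b)", "clear(g)", "handempty", "on(b,c)"]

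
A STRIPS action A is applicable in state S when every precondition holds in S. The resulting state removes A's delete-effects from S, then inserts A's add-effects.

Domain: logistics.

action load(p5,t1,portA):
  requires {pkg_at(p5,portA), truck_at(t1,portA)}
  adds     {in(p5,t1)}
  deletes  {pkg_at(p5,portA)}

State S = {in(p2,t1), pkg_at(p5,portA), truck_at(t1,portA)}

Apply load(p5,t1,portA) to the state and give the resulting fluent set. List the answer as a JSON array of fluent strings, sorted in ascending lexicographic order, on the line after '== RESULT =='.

Progress:
  pre ⊆ S: {pkg_at(p5,portA), truck_at(t1,portA)} ⊆ S  — applicable
  S \ del = {in(p2,t1), truck_at(t1,portA)}
  ∪ add   = {in(p2,t1), in(p5,t1), truck_at(t1,portA)}

== RESULT ==
["in(p2,t1)", "in(p5,t1)", "truck_at(t1,portA)"]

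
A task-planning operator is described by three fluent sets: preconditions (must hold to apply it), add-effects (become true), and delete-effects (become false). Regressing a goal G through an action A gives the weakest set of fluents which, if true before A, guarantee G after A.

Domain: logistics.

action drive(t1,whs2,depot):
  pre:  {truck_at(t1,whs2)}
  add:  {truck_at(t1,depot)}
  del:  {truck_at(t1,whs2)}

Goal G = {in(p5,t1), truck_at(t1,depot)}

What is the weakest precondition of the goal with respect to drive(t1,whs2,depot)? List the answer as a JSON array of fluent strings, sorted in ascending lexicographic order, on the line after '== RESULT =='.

Regress:
  G ∩ del = {}  (empty — regression defined)
  G \ add = {in(p5,t1), truck_at(t1,depot)} \ {truck_at(t1,depot)} = {in(p5,t1)}
  ∪ pre   = {in(p5,t1)} ∪ {truck_at(t1,whs2)}
          = {in(p5,t1), truck_at(t1,whs2)}

== RESULT ==
["in(p5,t1)", "truck_at(t1,whs2)"]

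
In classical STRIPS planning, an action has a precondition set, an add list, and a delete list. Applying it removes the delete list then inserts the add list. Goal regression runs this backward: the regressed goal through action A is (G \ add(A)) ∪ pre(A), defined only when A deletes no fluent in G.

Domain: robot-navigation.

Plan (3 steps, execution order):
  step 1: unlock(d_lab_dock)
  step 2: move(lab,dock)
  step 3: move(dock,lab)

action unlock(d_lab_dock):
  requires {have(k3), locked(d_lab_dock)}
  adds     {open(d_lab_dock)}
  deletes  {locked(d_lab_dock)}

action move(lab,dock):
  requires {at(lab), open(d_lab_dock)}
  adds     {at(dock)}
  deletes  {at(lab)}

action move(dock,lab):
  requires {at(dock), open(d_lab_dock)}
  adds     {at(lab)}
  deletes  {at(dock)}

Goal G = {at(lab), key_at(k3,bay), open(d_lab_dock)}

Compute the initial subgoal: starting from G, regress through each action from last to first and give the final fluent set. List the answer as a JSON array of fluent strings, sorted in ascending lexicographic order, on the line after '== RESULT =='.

Work backward from the goal:
  through step 3 (move(dock,lab)): drop {at(lab)}, keep {key_at(k3,bay), open(d_lab_dock)}, require {at(dock), open(d_lab_dock)}
    → {at(dock), key_at(k3,bay), open(d_lab_dock)}
  through step 2 (move(lab,dock)): drop {at(dock)}, keep {key_at(k3,bay), open(d_lab_dock)}, require {at(lab), open(d_lab_dock)}
    → {at(lab), key_at(k3,bay), open(d_lab_dock)}
  through step 1 (unlock(d_lab_dock)): drop {open(d_lab_dock)}, keep {at(lab), key_at(k3,bay)}, require {have(k3), locked(d_lab_dock)}
    → {at(lab), have(k3), key_at(k3,bay), locked(d_lab_dock)}

== RESULT ==
["at(lab)", "have(k3)", "key_at(k3,bay)", "locked(d_lab_dock)"]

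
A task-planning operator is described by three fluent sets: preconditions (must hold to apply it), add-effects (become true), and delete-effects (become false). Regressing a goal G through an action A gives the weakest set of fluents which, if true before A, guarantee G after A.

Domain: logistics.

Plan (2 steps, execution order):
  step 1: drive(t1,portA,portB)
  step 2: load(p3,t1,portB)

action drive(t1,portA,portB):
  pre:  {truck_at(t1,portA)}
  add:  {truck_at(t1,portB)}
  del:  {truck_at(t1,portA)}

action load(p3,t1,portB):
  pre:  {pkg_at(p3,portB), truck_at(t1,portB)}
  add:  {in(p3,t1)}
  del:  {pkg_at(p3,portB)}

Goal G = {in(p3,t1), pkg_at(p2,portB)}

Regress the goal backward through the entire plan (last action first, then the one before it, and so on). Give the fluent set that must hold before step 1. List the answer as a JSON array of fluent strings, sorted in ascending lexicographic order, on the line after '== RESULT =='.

Work backward from the goal:
  through step 2 (load(p3,t1,portB)): drop {in(p3,t1)}, keep {pkg_at(p2,portB)}, require {pkg_at(p3,portB), truck_at(t1,portB)}
    → {pkg_at(p2,portB), pkg_at(p3,portB), truck_at(t1,portB)}
  through step 1 (drive(t1,portA,portB)): drop {truck_at(t1,portB)}, keep {pkg_at(p2,portB), pkg_at(p3,portB)}, require {truck_at(t1,portA)}
    → {pkg_at(p2,portB), pkg_at(p3,portB), truck_at(t1,portA)}

== RESULT ==
["pkg_at(p2,portB)", "pkg_at(p3,portB)", "truck_at(t1,portA)"]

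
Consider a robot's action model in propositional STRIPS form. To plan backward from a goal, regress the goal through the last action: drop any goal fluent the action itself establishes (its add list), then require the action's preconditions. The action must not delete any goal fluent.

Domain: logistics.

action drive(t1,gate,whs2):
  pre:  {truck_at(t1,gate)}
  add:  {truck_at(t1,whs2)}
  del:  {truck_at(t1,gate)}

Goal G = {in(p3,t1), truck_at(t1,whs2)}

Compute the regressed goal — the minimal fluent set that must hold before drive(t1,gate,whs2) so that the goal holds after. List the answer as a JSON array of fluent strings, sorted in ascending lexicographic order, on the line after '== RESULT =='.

Regress:
  G ∩ del = {}  (empty — regression defined)
  G \ add = {in(p3,t1), truck_at(t1,whs2)} \ {truck_at(t1,whs2)} = {in(p3,t1)}
  ∪ pre   = {in(p3,t1)} ∪ {truck_at(t1,gate)}
          = {in(p3,t1), truck_at(t1,gate)}

== RESULT ==
["in(p3,t1)", "truck_at(t1,gate)"]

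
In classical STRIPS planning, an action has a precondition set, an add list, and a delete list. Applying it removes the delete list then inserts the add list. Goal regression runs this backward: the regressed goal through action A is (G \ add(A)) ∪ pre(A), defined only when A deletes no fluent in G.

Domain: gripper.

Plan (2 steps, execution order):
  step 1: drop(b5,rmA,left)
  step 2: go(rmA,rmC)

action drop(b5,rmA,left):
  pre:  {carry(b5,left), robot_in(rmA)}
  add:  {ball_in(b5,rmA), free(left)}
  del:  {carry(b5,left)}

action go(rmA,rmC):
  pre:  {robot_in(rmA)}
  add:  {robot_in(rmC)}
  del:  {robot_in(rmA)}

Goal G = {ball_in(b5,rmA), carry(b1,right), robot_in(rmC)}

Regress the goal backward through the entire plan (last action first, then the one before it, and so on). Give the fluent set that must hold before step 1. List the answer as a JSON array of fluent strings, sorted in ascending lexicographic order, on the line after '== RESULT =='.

Work backward from the goal:
  through step 2 (go(rmA,rmC)): drop {robot_in(rmC)}, keep {ball_in(b5,rmA), carry(b1,right)}, require {robot_in(rmA)}
    → {ball_in(b5,rmA), carry(b1,right), robot_in(rmA)}
  through step 1 (drop(b5,rmA,left)): drop {ball_in(b5,rmA)}, keep {carry(b1,right), robot_in(rmA)}, require {carry(b5,left), robot_in(rmA)}
    → {carry(b1,right), carry(b5,left), robot_in(rmA)}

== RESULT ==
["carry(b1,right)", "carry(b5,left)", "robot_in(rmA)"]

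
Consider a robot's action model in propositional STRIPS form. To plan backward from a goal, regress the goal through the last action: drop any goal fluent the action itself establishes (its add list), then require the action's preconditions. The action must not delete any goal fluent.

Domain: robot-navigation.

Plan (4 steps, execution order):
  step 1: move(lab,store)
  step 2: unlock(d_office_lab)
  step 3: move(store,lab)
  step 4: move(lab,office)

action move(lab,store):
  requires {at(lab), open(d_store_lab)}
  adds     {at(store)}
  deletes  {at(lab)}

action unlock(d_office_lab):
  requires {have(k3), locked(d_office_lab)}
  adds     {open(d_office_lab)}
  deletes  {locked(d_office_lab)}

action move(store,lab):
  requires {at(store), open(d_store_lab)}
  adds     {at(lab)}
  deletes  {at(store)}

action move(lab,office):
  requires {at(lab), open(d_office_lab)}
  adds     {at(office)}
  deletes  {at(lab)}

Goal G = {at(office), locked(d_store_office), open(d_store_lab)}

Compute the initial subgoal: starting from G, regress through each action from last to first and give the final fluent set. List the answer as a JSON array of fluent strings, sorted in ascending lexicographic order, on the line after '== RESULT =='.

Work backward from the goal:
  through step 4 (move(lab,office)): drop {at(office)}, keep {locked(d_store_office), open(d_store_lab)}, require {at(lab), open(d_office_lab)}
    → {at(lab), locked(d_store_office), open(d_office_lab), open(d_store_lab)}
  through step 3 (move(store,lab)): drop {at(lab)}, keep {locked(d_store_office), open(d_office_lab), open(d_store_lab)}, require {at(store), open(d_store_lab)}
    → {at(store), locked(d_store_office), open(d_office_lab), open(d_store_lab)}
  through step 2 (unlock(d_office_lab)): drop {open(d_office_lab)}, keep {at(store), locked(d_store_office), open(d_store_lab)}, require {have(k3), locked(d_office_lab)}
    → {at(store), have(k3), locked(d_office_lab), locked(d_store_office), open(d_store_lab)}
  through step 1 (move(lab,store)): drop {at(store)}, keep {have(k3), locked(d_office_lab), locked(d_store_office), open(d_store_lab)}, require {at(lab), open(d_store_lab)}
    → {at(lab), have(k3), locked(d_office_lab), locked(d_store_office), open(d_store_lab)}

== RESULT ==
["at(lab)", "have(k3)", "locked(d_office_lab)", "locked(d_store_office)", "open(d_store_lab)"]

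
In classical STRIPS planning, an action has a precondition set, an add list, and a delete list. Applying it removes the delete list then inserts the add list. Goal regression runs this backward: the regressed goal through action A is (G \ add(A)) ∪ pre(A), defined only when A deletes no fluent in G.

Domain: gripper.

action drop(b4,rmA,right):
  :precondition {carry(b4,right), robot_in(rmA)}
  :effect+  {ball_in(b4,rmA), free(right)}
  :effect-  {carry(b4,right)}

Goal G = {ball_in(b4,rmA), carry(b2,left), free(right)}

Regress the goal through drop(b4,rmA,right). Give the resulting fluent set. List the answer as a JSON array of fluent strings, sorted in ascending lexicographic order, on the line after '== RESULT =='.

Regress:
  G ∩ del = {}  (empty — regression defined)
  G \ add = {ball_in(b4,rmA), carry(b2,left), free(right)} \ {ball_in(b4,rmA), free(right)} = {carry(b2,left)}
  ∪ pre   = {carry(b2,left)} ∪ {carry(b4,right), robot_in(rmA)}
          = {carry(b2,left), carry(b4,right), robot_in(rmA)}

== RESULT ==
["carry(b2,left)", "carry(b4,right)", "robot_in(rmA)"]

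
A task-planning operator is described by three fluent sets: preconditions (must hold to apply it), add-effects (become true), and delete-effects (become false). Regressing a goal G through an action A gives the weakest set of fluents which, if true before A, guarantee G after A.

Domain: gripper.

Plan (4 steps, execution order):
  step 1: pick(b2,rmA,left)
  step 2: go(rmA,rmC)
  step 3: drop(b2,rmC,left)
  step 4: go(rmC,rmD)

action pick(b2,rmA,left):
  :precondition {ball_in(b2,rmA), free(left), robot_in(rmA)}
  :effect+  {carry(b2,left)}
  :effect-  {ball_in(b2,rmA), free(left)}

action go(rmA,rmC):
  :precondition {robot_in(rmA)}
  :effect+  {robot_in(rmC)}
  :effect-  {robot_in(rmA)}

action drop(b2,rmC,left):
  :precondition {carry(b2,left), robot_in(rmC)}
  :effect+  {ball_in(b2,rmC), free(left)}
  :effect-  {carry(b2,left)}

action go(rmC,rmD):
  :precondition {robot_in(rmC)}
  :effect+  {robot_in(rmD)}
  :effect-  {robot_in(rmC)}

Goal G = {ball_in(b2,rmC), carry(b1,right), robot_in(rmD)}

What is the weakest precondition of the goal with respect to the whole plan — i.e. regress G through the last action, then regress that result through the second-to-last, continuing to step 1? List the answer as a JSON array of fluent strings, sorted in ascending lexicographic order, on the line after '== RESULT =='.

Regress step by step:
  through step 4 (go(rmC,rmD)): drop {robot_in(rmD)}, keep {ball_in(b2,rmC), carry(b1,right)}, require {robot_in(rmC)}
    → {ball_in(b2,rmC), carry(b1,right), robot_in(rmC)}
  through step 3 (drop(b2,rmC,left)): drop {ball_in(b2,rmC)}, keep {carry(b1,right), robot_in(rmC)}, require {carry(b2,left), robot_in(rmC)}
    → {carry(b1,right), carry(b2,left), robot_in(rmC)}
  through step 2 (go(rmA,rmC)): drop {robot_in(rmC)}, keep {carry(b1,right), carry(b2,left)}, require {robot_in(rmA)}
    → {carry(b1,right), carry(b2,left), robot_in(rmA)}
  through step 1 (pick(b2,rmA,left)): drop {carry(b2,left)}, keep {carry(b1,right), robot_in(rmA)}, require {ball_in(b2,rmA), free(left), robot_in(rmA)}
    → {ball_in(b2,rmA), carry(b1,right), free(left), robot_in(rmA)}

== RESULT ==
["ball_in(b2,rmA)", "carry(b1,right)", "free(left)", "robot_in(rmA)"]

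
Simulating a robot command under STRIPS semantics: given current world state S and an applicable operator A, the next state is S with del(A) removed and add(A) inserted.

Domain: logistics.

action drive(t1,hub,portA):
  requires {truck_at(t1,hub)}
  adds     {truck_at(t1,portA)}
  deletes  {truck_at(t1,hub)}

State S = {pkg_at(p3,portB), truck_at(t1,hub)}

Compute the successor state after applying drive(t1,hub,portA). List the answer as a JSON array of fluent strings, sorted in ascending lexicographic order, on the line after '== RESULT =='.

Progress:
  pre ⊆ S: {truck_at(t1,hub)} ⊆ S  — applicable
  S \ del = {pkg_at(p3,portB)}
  ∪ add   = {pkg_at(p3,portB), truck_at(t1,portA)}

== RESULT ==
["pkg_at(p3,portB)", "truck_at(t1,portA)"]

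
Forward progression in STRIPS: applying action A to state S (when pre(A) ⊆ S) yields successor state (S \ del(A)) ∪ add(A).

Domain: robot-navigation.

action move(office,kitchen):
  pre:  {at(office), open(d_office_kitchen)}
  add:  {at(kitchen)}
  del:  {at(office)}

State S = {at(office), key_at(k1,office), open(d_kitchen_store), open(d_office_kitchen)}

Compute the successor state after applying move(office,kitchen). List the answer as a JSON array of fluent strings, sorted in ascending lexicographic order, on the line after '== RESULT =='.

Progress:
  pre ⊆ S: {at(office), open(d_office_kitchen)} ⊆ S  — applicable
  S \ del = {key_at(k1,office), open(d_kitchen_store), open(d_office_kitchen)}
  ∪ add   = {at(kitchen), key_at(k1,office), open(d_kitchen_store), open(d_office_kitchen)}

== RESULT ==
["at(kitchen)", "key_at(k1,office)", "open(d_kitchen_store)", "open(d_office_kitchen)"]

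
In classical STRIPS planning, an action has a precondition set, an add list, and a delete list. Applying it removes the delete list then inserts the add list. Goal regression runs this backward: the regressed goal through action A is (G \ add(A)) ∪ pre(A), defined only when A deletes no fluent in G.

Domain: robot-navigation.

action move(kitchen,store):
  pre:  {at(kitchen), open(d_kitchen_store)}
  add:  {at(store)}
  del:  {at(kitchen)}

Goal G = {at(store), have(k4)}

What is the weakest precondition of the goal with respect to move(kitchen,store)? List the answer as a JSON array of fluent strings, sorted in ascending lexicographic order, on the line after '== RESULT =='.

Compute (G \ add) ∪ pre:
  G ∩ del = {}  (empty — regression defined)
  G \ add = {at(store), have(k4)} \ {at(store)} = {have(k4)}
  ∪ pre   = {have(k4)} ∪ {at(kitchen), open(d_kitchen_store)}
          = {at(kitchen), have(k4), open(d_kitchen_store)}

== RESULT ==
["at(kitchen)", "have(k4)", "open(d_kitchen_store)"]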